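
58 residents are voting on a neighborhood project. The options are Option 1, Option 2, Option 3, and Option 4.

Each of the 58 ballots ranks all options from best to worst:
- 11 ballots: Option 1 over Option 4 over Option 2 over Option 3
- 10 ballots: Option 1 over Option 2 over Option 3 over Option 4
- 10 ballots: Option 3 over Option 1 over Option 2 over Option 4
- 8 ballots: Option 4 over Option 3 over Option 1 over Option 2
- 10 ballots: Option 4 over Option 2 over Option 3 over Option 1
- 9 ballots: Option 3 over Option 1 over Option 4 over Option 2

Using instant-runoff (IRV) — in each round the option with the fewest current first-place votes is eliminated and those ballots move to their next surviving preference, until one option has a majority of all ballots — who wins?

Round 1: Option 1 21, Option 2 0, Option 3 19, Option 4 18. Option 2 eliminated.
Round 2: Option 1 21, Option 3 19, Option 4 18. Option 4 eliminated.
Round 3: Option 1 21, Option 3 37. Option 3 has a majority (≥30).

Option 3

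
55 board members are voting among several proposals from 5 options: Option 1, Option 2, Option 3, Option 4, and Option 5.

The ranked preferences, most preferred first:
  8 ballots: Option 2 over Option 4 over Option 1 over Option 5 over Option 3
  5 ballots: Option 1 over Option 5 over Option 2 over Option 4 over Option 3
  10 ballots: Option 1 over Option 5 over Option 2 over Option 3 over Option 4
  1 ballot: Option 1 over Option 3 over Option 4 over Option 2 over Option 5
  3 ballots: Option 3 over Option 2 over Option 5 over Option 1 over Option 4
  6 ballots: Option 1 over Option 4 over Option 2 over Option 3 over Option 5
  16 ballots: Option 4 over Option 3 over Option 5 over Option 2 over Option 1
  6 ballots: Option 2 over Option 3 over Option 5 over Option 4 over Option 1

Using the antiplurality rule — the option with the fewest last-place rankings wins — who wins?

Option 2

Last-place votes: Option 1 22, Option 2 0, Option 3 13, Option 4 13, Option 5 7.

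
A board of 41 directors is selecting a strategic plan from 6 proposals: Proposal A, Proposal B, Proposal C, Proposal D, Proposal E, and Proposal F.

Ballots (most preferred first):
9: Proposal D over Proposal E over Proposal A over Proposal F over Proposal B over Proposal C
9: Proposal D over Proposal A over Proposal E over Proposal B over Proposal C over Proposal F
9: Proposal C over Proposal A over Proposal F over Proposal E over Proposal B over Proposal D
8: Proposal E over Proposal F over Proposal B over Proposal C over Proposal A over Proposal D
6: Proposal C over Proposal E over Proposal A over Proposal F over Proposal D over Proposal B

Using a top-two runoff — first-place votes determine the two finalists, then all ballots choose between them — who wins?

Round 1 first-place votes: Proposal A 0, Proposal B 0, Proposal C 15, Proposal D 18, Proposal E 8, Proposal F 0. Proposal D and Proposal C advance.
Runoff: Proposal D is ranked above Proposal C on 18 ballots, Proposal C above Proposal D on 23.

Proposal C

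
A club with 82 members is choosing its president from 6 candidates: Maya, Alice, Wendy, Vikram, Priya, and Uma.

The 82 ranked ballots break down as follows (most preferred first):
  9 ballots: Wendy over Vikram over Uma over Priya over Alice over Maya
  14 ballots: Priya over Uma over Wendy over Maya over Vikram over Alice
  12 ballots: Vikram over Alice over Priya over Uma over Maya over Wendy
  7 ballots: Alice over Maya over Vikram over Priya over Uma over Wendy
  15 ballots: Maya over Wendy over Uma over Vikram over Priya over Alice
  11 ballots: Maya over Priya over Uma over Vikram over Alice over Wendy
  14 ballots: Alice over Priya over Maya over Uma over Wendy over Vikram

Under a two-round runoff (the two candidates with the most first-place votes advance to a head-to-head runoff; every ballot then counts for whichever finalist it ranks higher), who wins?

Alice

Round 1 first-place votes: Maya 26, Alice 21, Wendy 9, Vikram 12, Priya 14, Uma 0. Maya and Alice advance.
Runoff: Maya is ranked above Alice on 40 ballots, Alice above Maya on 42.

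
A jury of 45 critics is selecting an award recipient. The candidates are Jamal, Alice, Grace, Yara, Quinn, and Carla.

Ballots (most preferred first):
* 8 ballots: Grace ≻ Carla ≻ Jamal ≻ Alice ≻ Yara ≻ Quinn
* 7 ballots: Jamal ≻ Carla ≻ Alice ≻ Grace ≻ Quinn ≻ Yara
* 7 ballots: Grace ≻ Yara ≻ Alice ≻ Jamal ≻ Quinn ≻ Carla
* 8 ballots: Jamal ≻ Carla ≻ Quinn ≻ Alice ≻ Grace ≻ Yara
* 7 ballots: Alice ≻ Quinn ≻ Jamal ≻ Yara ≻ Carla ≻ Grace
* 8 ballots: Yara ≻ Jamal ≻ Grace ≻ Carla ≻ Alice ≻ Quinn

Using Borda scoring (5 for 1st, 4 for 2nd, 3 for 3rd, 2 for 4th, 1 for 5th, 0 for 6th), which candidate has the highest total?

Jamal: 8×3 + 7×5 + 7×2 + 8×5 + 7×3 + 8×4 = 166
Alice: 8×2 + 7×3 + 7×3 + 8×2 + 7×5 + 8×1 = 117
Grace: 8×5 + 7×2 + 7×5 + 8×1 + 7×0 + 8×3 = 121
Yara: 8×1 + 7×0 + 7×4 + 8×0 + 7×2 + 8×5 = 90
Quinn: 8×0 + 7×1 + 7×1 + 8×3 + 7×4 + 8×0 = 66
Carla: 8×4 + 7×4 + 7×0 + 8×4 + 7×1 + 8×2 = 115

Jamal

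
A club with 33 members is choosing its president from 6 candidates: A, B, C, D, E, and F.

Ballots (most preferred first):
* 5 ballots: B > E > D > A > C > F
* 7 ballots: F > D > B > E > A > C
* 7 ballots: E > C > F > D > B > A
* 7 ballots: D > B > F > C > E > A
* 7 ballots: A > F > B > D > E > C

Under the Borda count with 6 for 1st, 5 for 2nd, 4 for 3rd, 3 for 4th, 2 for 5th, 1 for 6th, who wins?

A: 5×3 + 7×2 + 7×1 + 7×1 + 7×6 = 85
B: 5×6 + 7×4 + 7×2 + 7×5 + 7×4 = 135
C: 5×2 + 7×1 + 7×5 + 7×3 + 7×1 = 80
D: 5×4 + 7×5 + 7×3 + 7×6 + 7×3 = 139
E: 5×5 + 7×3 + 7×6 + 7×2 + 7×2 = 116
F: 5×1 + 7×6 + 7×4 + 7×4 + 7×5 = 138

D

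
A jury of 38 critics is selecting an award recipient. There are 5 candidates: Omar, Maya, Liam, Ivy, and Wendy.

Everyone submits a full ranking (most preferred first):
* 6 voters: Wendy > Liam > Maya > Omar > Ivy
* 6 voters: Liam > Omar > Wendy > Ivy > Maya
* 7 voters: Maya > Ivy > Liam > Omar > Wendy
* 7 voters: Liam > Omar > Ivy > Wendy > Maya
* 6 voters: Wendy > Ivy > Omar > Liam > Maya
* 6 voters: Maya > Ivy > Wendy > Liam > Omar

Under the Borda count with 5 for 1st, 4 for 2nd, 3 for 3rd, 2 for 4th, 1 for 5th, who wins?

Omar: 6×2 + 6×4 + 7×2 + 7×4 + 6×3 + 6×1 = 102
Maya: 6×3 + 6×1 + 7×5 + 7×1 + 6×1 + 6×5 = 102
Liam: 6×4 + 6×5 + 7×3 + 7×5 + 6×2 + 6×2 = 134
Ivy: 6×1 + 6×2 + 7×4 + 7×3 + 6×4 + 6×4 = 115
Wendy: 6×5 + 6×3 + 7×1 + 7×2 + 6×5 + 6×3 = 117

Liam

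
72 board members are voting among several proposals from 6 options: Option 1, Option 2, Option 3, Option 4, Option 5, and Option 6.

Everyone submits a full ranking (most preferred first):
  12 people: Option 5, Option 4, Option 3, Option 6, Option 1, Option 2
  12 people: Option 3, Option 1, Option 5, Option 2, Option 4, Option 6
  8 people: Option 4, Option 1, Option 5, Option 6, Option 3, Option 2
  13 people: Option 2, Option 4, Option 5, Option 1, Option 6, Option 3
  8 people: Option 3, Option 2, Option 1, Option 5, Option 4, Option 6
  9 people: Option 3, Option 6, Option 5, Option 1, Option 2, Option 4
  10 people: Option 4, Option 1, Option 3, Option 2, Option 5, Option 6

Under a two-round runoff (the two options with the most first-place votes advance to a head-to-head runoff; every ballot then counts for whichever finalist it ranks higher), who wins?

Round 1 first-place votes: Option 1 0, Option 2 13, Option 3 29, Option 4 18, Option 5 12, Option 6 0. Option 3 and Option 4 advance.
Runoff: Option 3 is ranked above Option 4 on 29 ballots, Option 4 above Option 3 on 43.

Option 4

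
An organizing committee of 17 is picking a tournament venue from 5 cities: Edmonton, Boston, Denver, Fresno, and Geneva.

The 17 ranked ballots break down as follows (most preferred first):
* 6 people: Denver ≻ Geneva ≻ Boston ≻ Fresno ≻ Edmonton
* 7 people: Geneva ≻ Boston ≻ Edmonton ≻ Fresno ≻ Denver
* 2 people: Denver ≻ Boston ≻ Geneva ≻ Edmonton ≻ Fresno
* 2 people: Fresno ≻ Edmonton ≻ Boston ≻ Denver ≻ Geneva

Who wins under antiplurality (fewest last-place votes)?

Boston

Last-place votes: Edmonton 6, Boston 0, Denver 7, Fresno 2, Geneva 2.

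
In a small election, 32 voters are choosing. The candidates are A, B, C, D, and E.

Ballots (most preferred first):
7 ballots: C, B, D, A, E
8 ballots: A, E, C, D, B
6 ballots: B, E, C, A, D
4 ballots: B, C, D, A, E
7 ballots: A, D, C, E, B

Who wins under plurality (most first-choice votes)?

A

First-place votes: A 15, B 10, C 7, D 0, E 0.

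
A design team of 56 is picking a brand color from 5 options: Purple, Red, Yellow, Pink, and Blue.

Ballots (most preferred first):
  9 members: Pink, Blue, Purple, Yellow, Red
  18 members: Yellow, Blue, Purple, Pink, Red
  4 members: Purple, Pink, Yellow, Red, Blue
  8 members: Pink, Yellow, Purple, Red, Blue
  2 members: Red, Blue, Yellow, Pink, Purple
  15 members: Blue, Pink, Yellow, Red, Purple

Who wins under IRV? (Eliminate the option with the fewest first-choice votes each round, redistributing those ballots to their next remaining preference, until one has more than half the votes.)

Round 1: Purple 4, Red 2, Yellow 18, Pink 17, Blue 15. Red eliminated.
Round 2: Purple 4, Yellow 18, Pink 17, Blue 17. Purple eliminated.
Round 3: Yellow 18, Pink 21, Blue 17. Blue eliminated.
Round 4: Yellow 20, Pink 36. Pink has a majority (≥29).

Pink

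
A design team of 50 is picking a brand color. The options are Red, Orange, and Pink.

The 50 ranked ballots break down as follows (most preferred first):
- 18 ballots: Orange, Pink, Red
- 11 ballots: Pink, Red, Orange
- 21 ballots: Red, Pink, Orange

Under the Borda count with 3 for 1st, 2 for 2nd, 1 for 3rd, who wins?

Red: 18×1 + 11×2 + 21×3 = 103
Orange: 18×3 + 11×1 + 21×1 = 86
Pink: 18×2 + 11×3 + 21×2 = 111

Pink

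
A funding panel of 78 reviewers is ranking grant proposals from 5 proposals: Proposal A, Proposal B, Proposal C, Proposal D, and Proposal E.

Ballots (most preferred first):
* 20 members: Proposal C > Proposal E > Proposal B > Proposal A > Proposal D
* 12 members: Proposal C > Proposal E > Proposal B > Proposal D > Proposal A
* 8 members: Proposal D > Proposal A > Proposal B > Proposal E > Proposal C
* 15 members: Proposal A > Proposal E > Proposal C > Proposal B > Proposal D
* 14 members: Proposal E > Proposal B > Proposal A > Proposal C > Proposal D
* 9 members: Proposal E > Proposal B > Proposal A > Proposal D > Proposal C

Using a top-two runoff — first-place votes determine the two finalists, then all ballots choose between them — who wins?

Proposal E

Round 1 first-place votes: Proposal A 15, Proposal B 0, Proposal C 32, Proposal D 8, Proposal E 23. Proposal C and Proposal E advance.
Runoff: Proposal C is ranked above Proposal E on 32 ballots, Proposal E above Proposal C on 46.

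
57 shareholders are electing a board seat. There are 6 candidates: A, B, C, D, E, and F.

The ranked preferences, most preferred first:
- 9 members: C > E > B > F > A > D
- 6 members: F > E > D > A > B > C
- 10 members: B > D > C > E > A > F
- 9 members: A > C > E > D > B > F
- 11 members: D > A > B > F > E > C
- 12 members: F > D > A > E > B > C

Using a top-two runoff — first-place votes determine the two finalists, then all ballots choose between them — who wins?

D

Round 1 first-place votes: A 9, B 10, C 9, D 11, E 0, F 18. F and D advance.
Runoff: F is ranked above D on 27 ballots, D above F on 30.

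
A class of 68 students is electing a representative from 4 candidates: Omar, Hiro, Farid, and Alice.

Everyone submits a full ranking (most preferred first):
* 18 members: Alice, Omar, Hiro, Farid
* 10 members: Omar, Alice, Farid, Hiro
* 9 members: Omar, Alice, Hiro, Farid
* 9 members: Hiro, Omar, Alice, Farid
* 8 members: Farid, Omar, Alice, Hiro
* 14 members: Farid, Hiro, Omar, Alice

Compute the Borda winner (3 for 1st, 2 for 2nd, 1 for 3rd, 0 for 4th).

Omar

Omar: 18×2 + 10×3 + 9×3 + 9×2 + 8×2 + 14×1 = 141
Hiro: 18×1 + 10×0 + 9×1 + 9×3 + 8×0 + 14×2 = 82
Farid: 18×0 + 10×1 + 9×0 + 9×0 + 8×3 + 14×3 = 76
Alice: 18×3 + 10×2 + 9×2 + 9×1 + 8×1 + 14×0 = 109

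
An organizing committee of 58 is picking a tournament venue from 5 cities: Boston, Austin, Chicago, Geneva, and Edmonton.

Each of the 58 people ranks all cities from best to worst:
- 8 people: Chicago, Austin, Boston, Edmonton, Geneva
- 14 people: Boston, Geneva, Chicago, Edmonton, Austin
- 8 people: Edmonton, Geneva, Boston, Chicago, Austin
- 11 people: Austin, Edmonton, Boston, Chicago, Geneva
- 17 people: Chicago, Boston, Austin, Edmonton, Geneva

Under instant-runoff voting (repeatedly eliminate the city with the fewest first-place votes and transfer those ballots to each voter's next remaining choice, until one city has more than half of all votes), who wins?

Boston

Round 1: Boston 14, Austin 11, Chicago 25, Geneva 0, Edmonton 8. Geneva eliminated.
Round 2: Boston 14, Austin 11, Chicago 25, Edmonton 8. Edmonton eliminated.
Round 3: Boston 22, Austin 11, Chicago 25. Austin eliminated.
Round 4: Boston 33, Chicago 25. Boston has a majority (≥30).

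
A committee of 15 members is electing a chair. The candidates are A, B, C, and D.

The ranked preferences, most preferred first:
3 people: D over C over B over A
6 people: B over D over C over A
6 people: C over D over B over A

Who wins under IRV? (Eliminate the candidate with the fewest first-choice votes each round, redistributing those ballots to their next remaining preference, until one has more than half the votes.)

C

Round 1: A 0, B 6, C 6, D 3. A eliminated.
Round 2: B 6, C 6, D 3. D eliminated.
Round 3: B 6, C 9. C has a majority (≥8).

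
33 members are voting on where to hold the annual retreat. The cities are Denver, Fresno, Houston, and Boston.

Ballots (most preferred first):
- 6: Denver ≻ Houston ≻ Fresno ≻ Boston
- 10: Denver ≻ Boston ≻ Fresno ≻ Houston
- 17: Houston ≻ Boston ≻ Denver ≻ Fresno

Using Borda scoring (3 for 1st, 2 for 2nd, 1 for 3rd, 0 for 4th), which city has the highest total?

Denver: 6×3 + 10×3 + 17×1 = 65
Fresno: 6×1 + 10×1 + 17×0 = 16
Houston: 6×2 + 10×0 + 17×3 = 63
Boston: 6×0 + 10×2 + 17×2 = 54

Denver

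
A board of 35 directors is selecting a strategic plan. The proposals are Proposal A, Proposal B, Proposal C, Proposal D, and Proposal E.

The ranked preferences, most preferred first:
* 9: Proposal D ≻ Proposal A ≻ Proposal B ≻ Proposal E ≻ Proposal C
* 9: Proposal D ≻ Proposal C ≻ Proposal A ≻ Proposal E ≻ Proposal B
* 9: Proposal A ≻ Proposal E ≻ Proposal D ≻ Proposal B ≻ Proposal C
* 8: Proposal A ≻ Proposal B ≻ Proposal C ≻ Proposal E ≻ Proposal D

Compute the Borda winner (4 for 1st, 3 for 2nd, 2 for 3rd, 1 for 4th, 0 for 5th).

Proposal A

Proposal A: 9×3 + 9×2 + 9×4 + 8×4 = 113
Proposal B: 9×2 + 9×0 + 9×1 + 8×3 = 51
Proposal C: 9×0 + 9×3 + 9×0 + 8×2 = 43
Proposal D: 9×4 + 9×4 + 9×2 + 8×0 = 90
Proposal E: 9×1 + 9×1 + 9×3 + 8×1 = 53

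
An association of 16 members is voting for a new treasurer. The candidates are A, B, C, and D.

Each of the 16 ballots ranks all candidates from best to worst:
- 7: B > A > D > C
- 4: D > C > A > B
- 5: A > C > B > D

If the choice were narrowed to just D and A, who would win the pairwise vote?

A

D is ranked above A on 4 ballots; A above D on 12.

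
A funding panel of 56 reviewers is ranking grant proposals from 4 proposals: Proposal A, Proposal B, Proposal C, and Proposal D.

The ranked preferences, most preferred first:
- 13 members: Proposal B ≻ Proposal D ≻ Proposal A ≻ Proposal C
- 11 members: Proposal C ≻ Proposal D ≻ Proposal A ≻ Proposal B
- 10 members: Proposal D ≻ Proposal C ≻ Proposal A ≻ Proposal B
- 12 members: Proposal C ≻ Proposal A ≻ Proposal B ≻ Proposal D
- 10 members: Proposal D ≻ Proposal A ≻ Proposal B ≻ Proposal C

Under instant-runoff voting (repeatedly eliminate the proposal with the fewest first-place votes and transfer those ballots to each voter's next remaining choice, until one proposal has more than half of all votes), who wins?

Round 1: Proposal A 0, Proposal B 13, Proposal C 23, Proposal D 20. Proposal A eliminated.
Round 2: Proposal B 13, Proposal C 23, Proposal D 20. Proposal B eliminated.
Round 3: Proposal C 23, Proposal D 33. Proposal D has a majority (≥29).

Proposal D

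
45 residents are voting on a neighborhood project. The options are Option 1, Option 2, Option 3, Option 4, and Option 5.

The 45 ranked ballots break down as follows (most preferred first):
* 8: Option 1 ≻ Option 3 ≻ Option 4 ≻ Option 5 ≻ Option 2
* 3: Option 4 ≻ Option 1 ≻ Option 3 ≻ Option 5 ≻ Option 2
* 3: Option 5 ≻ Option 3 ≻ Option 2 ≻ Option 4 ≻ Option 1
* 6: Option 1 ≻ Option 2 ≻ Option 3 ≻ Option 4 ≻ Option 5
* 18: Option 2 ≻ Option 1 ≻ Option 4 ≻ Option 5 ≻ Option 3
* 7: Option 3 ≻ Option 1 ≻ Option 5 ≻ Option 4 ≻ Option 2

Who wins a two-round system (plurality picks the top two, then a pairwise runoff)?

Option 1

Round 1 first-place votes: Option 1 14, Option 2 18, Option 3 7, Option 4 3, Option 5 3. Option 2 and Option 1 advance.
Runoff: Option 2 is ranked above Option 1 on 21 ballots, Option 1 above Option 2 on 24.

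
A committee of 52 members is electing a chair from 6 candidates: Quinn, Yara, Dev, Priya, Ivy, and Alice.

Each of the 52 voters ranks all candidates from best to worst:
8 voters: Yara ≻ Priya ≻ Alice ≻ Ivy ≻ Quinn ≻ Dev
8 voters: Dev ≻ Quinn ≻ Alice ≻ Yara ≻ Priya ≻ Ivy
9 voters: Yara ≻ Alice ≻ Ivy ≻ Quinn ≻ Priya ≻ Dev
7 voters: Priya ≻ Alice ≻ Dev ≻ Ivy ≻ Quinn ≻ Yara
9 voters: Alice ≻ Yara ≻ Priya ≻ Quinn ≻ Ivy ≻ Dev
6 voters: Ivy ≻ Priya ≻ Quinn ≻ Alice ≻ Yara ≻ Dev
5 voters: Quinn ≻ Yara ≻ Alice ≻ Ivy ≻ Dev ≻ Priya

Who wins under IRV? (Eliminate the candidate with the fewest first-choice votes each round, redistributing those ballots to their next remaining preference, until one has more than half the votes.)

Alice

Round 1: Quinn 5, Yara 17, Dev 8, Priya 7, Ivy 6, Alice 9. Quinn eliminated.
Round 2: Yara 22, Dev 8, Priya 7, Ivy 6, Alice 9. Ivy eliminated.
Round 3: Yara 22, Dev 8, Priya 13, Alice 9. Dev eliminated.
Round 4: Yara 22, Priya 13, Alice 17. Priya eliminated.
Round 5: Yara 22, Alice 30. Alice has a majority (≥27).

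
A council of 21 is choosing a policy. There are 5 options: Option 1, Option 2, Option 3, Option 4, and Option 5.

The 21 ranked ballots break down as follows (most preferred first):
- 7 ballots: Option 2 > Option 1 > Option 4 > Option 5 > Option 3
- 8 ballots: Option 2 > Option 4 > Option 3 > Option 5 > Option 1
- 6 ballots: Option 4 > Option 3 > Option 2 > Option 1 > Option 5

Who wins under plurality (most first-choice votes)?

Option 2

First-place votes: Option 1 0, Option 2 15, Option 3 0, Option 4 6, Option 5 0.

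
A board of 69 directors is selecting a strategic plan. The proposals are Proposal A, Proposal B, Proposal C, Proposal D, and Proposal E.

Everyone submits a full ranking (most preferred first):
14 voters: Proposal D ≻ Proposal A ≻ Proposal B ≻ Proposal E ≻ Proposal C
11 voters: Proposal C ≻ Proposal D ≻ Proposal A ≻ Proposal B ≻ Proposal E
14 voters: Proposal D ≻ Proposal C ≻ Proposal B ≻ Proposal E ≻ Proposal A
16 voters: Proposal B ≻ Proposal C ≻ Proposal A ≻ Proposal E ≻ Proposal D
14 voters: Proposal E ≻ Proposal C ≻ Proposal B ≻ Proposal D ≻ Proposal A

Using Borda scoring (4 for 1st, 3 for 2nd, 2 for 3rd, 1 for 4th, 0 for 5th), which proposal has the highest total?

Proposal C

Proposal A: 14×3 + 11×2 + 14×0 + 16×2 + 14×0 = 96
Proposal B: 14×2 + 11×1 + 14×2 + 16×4 + 14×2 = 159
Proposal C: 14×0 + 11×4 + 14×3 + 16×3 + 14×3 = 176
Proposal D: 14×4 + 11×3 + 14×4 + 16×0 + 14×1 = 159
Proposal E: 14×1 + 11×0 + 14×1 + 16×1 + 14×4 = 100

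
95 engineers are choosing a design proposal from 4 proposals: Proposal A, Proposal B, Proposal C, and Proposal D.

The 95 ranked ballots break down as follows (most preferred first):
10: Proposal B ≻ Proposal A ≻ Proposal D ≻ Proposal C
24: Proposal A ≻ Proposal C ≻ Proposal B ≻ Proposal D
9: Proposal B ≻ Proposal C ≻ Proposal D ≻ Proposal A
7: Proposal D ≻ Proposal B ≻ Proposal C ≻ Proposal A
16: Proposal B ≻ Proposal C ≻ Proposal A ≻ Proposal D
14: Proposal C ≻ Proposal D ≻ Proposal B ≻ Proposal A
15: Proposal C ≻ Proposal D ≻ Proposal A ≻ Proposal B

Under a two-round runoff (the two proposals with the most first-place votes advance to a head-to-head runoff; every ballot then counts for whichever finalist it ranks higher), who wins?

Round 1 first-place votes: Proposal A 24, Proposal B 35, Proposal C 29, Proposal D 7. Proposal B and Proposal C advance.
Runoff: Proposal B is ranked above Proposal C on 42 ballots, Proposal C above Proposal B on 53.

Proposal C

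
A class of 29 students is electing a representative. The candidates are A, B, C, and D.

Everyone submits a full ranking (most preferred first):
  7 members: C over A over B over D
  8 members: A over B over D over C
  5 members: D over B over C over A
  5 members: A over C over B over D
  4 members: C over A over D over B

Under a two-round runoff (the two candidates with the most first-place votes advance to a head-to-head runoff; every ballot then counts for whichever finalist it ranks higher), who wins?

C

Round 1 first-place votes: A 13, B 0, C 11, D 5. A and C advance.
Runoff: A is ranked above C on 13 ballots, C above A on 16.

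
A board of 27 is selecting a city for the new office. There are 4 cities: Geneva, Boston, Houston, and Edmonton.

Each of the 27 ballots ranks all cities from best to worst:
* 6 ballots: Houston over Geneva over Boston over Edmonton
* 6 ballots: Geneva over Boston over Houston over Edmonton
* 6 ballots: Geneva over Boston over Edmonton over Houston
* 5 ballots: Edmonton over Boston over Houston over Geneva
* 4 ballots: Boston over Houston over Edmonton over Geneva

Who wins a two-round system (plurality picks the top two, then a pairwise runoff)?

Round 1 first-place votes: Geneva 12, Boston 4, Houston 6, Edmonton 5. Geneva and Houston advance.
Runoff: Geneva is ranked above Houston on 12 ballots, Houston above Geneva on 15.

Houston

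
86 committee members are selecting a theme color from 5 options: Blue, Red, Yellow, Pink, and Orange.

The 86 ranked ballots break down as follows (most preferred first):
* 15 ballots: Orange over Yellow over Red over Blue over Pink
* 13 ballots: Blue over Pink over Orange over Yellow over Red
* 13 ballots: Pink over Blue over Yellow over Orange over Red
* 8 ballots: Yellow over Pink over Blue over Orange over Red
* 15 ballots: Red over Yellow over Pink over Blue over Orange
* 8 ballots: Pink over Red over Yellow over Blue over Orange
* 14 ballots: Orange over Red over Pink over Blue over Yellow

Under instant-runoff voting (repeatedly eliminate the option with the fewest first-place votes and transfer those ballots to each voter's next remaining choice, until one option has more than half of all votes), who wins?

Round 1: Blue 13, Red 15, Yellow 8, Pink 21, Orange 29. Yellow eliminated.
Round 2: Blue 13, Red 15, Pink 29, Orange 29. Blue eliminated.
Round 3: Red 15, Pink 42, Orange 29. Red eliminated.
Round 4: Pink 57, Orange 29. Pink has a majority (≥44).

Pink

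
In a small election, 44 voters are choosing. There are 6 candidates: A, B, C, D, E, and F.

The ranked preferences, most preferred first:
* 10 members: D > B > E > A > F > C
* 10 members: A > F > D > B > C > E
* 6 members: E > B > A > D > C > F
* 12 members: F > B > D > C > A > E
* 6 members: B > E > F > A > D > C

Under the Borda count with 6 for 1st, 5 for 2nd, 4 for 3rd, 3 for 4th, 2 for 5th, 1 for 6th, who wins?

A: 10×3 + 10×6 + 6×4 + 12×2 + 6×3 = 156
B: 10×5 + 10×3 + 6×5 + 12×5 + 6×6 = 206
C: 10×1 + 10×2 + 6×2 + 12×3 + 6×1 = 84
D: 10×6 + 10×4 + 6×3 + 12×4 + 6×2 = 178
E: 10×4 + 10×1 + 6×6 + 12×1 + 6×5 = 128
F: 10×2 + 10×5 + 6×1 + 12×6 + 6×4 = 172

B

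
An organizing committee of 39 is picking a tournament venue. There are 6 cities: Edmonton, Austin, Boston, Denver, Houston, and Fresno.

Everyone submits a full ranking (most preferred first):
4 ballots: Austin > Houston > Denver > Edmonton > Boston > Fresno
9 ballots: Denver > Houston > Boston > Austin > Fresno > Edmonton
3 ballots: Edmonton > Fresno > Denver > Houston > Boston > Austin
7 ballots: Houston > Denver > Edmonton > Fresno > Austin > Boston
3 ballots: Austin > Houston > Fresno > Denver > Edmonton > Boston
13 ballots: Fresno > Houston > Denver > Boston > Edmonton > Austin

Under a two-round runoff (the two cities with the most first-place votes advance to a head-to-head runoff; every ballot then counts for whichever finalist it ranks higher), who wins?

Denver

Round 1 first-place votes: Edmonton 3, Austin 7, Boston 0, Denver 9, Houston 7, Fresno 13. Fresno and Denver advance.
Runoff: Fresno is ranked above Denver on 19 ballots, Denver above Fresno on 20.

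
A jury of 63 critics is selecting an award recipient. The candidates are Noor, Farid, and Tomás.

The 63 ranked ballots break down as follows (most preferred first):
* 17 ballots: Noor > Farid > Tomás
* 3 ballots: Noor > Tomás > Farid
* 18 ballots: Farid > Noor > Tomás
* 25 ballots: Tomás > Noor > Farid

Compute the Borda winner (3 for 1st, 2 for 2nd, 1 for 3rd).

Noor

Noor: 17×3 + 3×3 + 18×2 + 25×2 = 146
Farid: 17×2 + 3×1 + 18×3 + 25×1 = 116
Tomás: 17×1 + 3×2 + 18×1 + 25×3 = 116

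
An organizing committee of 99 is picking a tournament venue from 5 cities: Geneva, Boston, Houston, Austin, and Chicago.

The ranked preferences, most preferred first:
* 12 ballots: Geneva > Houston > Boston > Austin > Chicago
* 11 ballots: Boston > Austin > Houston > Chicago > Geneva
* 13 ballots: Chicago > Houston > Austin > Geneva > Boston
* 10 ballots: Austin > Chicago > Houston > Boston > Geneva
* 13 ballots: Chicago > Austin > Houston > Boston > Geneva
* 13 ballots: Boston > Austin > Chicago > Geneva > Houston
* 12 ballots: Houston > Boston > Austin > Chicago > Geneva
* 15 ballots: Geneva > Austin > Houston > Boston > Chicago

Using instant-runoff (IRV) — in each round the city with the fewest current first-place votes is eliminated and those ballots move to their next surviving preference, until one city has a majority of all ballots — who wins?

Round 1: Geneva 27, Boston 24, Houston 12, Austin 10, Chicago 26. Austin eliminated.
Round 2: Geneva 27, Boston 24, Houston 12, Chicago 36. Houston eliminated.
Round 3: Geneva 27, Boston 36, Chicago 36. Geneva eliminated.
Round 4: Boston 63, Chicago 36. Boston has a majority (≥50).

Boston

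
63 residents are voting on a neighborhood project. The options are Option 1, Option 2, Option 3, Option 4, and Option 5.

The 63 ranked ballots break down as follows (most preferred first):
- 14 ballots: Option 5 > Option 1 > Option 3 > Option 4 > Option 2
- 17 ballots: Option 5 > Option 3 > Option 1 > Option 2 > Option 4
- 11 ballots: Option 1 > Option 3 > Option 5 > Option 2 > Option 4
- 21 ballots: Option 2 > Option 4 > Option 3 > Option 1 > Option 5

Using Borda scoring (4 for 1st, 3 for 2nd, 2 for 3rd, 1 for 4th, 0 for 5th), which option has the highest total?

Option 3

Option 1: 14×3 + 17×2 + 11×4 + 21×1 = 141
Option 2: 14×0 + 17×1 + 11×1 + 21×4 = 112
Option 3: 14×2 + 17×3 + 11×3 + 21×2 = 154
Option 4: 14×1 + 17×0 + 11×0 + 21×3 = 77
Option 5: 14×4 + 17×4 + 11×2 + 21×0 = 146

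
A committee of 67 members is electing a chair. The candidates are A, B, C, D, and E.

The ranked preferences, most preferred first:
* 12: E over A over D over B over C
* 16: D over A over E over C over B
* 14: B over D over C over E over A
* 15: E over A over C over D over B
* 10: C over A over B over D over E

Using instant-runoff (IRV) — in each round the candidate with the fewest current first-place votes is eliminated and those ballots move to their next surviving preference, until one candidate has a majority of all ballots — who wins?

Round 1: A 0, B 14, C 10, D 16, E 27. A eliminated.
Round 2: B 14, C 10, D 16, E 27. C eliminated.
Round 3: B 24, D 16, E 27. D eliminated.
Round 4: B 24, E 43. E has a majority (≥34).

E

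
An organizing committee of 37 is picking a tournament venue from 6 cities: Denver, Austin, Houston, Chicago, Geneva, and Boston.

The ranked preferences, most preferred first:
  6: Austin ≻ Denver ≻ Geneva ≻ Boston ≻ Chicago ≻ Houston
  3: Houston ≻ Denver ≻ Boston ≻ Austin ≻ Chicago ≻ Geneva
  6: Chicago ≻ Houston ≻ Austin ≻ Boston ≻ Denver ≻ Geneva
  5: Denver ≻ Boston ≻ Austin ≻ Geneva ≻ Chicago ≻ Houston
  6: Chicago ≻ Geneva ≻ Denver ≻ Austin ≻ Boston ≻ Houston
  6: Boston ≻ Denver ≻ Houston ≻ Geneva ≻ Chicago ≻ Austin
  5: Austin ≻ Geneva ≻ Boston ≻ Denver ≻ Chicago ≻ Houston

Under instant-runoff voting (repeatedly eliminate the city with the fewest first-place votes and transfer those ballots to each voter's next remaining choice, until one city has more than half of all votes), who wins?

Round 1: Denver 5, Austin 11, Houston 3, Chicago 12, Geneva 0, Boston 6. Geneva eliminated.
Round 2: Denver 5, Austin 11, Houston 3, Chicago 12, Boston 6. Houston eliminated.
Round 3: Denver 8, Austin 11, Chicago 12, Boston 6. Boston eliminated.
Round 4: Denver 14, Austin 11, Chicago 12. Austin eliminated.
Round 5: Denver 25, Chicago 12. Denver has a majority (≥19).

Denver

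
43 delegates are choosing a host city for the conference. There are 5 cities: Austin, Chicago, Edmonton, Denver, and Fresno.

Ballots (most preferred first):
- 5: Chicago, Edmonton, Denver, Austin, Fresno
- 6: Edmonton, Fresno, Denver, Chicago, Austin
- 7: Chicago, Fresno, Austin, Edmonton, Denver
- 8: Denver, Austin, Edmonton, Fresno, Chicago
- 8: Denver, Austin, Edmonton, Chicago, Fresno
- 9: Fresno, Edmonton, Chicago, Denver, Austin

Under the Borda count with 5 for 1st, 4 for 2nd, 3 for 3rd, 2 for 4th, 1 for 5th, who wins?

Edmonton

Austin: 5×2 + 6×1 + 7×3 + 8×4 + 8×4 + 9×1 = 110
Chicago: 5×5 + 6×2 + 7×5 + 8×1 + 8×2 + 9×3 = 123
Edmonton: 5×4 + 6×5 + 7×2 + 8×3 + 8×3 + 9×4 = 148
Denver: 5×3 + 6×3 + 7×1 + 8×5 + 8×5 + 9×2 = 138
Fresno: 5×1 + 6×4 + 7×4 + 8×2 + 8×1 + 9×5 = 126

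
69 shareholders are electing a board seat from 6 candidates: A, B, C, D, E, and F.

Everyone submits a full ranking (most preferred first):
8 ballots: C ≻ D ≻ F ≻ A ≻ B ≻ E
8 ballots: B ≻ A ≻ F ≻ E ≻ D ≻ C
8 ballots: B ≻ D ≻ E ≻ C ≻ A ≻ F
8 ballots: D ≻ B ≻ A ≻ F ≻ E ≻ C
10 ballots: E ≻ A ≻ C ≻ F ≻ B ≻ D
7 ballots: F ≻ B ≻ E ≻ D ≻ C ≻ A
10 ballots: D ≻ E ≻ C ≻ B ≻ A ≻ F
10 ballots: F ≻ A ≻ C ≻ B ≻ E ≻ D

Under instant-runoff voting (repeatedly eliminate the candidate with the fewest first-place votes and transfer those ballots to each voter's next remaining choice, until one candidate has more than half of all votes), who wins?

Round 1: A 0, B 16, C 8, D 18, E 10, F 17. A eliminated.
Round 2: B 16, C 8, D 18, E 10, F 17. C eliminated.
Round 3: B 16, D 26, E 10, F 17. E eliminated.
Round 4: B 16, D 26, F 27. B eliminated.
Round 5: D 34, F 35. F has a majority (≥35).

F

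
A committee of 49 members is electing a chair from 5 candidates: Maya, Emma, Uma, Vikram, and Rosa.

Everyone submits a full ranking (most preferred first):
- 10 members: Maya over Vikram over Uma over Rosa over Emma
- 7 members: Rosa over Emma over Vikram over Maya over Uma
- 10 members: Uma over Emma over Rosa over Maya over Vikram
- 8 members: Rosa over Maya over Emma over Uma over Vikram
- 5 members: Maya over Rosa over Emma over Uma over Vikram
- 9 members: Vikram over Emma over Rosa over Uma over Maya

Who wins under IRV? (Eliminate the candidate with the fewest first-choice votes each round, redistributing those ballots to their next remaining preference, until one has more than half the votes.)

Round 1: Maya 15, Emma 0, Uma 10, Vikram 9, Rosa 15. Emma eliminated.
Round 2: Maya 15, Uma 10, Vikram 9, Rosa 15. Vikram eliminated.
Round 3: Maya 15, Uma 10, Rosa 24. Uma eliminated.
Round 4: Maya 15, Rosa 34. Rosa has a majority (≥25).

Rosa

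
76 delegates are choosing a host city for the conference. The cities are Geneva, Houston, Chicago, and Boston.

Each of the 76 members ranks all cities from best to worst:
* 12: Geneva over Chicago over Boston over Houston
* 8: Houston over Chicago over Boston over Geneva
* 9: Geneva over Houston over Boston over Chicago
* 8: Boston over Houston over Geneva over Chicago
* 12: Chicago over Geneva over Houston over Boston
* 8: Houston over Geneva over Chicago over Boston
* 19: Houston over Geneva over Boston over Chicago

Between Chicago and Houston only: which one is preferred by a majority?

Chicago is ranked above Houston on 24 ballots; Houston above Chicago on 52.

Houston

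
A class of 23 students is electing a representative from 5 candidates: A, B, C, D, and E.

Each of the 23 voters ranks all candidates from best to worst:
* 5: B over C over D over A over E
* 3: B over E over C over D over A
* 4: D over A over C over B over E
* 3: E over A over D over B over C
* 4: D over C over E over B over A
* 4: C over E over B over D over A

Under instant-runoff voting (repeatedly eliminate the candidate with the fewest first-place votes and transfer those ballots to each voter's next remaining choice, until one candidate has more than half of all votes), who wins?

B

Round 1: A 0, B 8, C 4, D 8, E 3. A eliminated.
Round 2: B 8, C 4, D 8, E 3. E eliminated.
Round 3: B 8, C 4, D 11. C eliminated.
Round 4: B 12, D 11. B has a majority (≥12).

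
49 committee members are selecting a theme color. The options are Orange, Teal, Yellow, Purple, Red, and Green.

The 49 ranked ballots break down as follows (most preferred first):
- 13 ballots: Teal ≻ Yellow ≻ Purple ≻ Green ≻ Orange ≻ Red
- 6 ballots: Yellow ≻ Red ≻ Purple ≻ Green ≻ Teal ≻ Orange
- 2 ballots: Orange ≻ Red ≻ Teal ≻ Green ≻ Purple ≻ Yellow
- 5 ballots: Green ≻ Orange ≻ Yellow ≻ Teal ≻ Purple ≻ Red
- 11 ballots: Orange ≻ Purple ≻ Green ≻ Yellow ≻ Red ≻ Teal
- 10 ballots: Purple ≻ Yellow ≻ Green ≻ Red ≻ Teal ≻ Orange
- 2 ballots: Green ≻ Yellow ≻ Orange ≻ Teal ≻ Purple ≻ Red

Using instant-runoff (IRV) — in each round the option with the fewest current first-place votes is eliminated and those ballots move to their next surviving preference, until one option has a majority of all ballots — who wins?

Round 1: Orange 13, Teal 13, Yellow 6, Purple 10, Red 0, Green 7. Red eliminated.
Round 2: Orange 13, Teal 13, Yellow 6, Purple 10, Green 7. Yellow eliminated.
Round 3: Orange 13, Teal 13, Purple 16, Green 7. Green eliminated.
Round 4: Orange 20, Teal 13, Purple 16. Teal eliminated.
Round 5: Orange 20, Purple 29. Purple has a majority (≥25).

Purple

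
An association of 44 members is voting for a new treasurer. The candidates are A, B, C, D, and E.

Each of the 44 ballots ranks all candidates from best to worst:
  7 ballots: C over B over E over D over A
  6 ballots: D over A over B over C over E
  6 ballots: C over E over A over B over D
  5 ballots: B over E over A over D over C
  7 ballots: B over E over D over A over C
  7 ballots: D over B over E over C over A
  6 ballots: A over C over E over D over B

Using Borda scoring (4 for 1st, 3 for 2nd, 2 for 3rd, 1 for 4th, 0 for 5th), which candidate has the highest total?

B

A: 7×0 + 6×3 + 6×2 + 5×2 + 7×1 + 7×0 + 6×4 = 71
B: 7×3 + 6×2 + 6×1 + 5×4 + 7×4 + 7×3 + 6×0 = 108
C: 7×4 + 6×1 + 6×4 + 5×0 + 7×0 + 7×1 + 6×3 = 83
D: 7×1 + 6×4 + 6×0 + 5×1 + 7×2 + 7×4 + 6×1 = 84
E: 7×2 + 6×0 + 6×3 + 5×3 + 7×3 + 7×2 + 6×2 = 94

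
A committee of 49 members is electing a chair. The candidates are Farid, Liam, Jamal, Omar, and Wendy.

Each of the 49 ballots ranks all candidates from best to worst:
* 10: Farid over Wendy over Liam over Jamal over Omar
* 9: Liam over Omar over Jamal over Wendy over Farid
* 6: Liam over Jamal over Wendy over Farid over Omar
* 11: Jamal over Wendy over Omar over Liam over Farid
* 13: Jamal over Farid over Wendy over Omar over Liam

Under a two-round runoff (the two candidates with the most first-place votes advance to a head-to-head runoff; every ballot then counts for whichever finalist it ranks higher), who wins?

Round 1 first-place votes: Farid 10, Liam 15, Jamal 24, Omar 0, Wendy 0. Jamal and Liam advance.
Runoff: Jamal is ranked above Liam on 24 ballots, Liam above Jamal on 25.

Liam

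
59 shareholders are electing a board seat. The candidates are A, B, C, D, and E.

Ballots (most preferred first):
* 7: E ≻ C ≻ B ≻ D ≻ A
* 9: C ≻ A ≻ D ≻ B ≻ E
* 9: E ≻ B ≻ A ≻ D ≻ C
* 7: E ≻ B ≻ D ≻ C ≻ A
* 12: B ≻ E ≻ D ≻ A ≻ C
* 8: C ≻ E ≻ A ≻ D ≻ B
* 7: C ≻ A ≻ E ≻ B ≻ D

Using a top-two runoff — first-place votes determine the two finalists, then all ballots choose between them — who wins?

Round 1 first-place votes: A 0, B 12, C 24, D 0, E 23. C and E advance.
Runoff: C is ranked above E on 24 ballots, E above C on 35.

E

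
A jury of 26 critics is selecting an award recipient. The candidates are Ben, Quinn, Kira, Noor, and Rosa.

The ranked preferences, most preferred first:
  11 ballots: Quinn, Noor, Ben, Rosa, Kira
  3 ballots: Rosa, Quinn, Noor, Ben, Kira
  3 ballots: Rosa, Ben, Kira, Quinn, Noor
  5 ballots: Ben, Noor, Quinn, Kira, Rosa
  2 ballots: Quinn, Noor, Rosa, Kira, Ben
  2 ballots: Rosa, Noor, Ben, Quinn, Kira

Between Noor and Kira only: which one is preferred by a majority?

Noor

Noor is ranked above Kira on 23 ballots; Kira above Noor on 3.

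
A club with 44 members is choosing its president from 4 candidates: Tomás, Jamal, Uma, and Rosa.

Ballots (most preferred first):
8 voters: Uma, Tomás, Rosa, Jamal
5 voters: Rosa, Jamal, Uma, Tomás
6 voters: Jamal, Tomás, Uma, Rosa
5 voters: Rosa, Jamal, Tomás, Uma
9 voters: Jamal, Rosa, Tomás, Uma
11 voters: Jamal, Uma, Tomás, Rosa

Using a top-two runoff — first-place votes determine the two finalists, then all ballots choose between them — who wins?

Round 1 first-place votes: Tomás 0, Jamal 26, Uma 8, Rosa 10. Jamal and Rosa advance.
Runoff: Jamal is ranked above Rosa on 26 ballots, Rosa above Jamal on 18.

Jamal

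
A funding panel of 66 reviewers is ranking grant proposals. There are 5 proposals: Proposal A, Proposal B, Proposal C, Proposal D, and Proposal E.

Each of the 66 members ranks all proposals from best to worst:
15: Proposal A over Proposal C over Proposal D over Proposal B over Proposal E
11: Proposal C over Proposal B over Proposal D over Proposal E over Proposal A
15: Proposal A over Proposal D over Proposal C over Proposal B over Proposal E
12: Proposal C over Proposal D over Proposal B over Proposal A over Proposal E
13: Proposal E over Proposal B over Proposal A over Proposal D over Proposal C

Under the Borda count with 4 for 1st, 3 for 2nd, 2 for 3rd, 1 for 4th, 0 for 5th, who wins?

Proposal A: 15×4 + 11×0 + 15×4 + 12×1 + 13×2 = 158
Proposal B: 15×1 + 11×3 + 15×1 + 12×2 + 13×3 = 126
Proposal C: 15×3 + 11×4 + 15×2 + 12×4 + 13×0 = 167
Proposal D: 15×2 + 11×2 + 15×3 + 12×3 + 13×1 = 146
Proposal E: 15×0 + 11×1 + 15×0 + 12×0 + 13×4 = 63

Proposal C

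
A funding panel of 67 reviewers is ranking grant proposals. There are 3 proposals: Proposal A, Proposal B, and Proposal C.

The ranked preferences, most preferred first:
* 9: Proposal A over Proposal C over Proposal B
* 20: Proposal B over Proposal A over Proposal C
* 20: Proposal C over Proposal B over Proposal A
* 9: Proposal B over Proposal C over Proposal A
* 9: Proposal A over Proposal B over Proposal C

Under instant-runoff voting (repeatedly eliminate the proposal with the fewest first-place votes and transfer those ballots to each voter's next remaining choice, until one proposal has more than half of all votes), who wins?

Proposal B

Round 1: Proposal A 18, Proposal B 29, Proposal C 20. Proposal A eliminated.
Round 2: Proposal B 38, Proposal C 29. Proposal B has a majority (≥34).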